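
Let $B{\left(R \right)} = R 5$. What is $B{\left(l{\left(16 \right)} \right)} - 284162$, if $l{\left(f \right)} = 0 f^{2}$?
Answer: $-284162$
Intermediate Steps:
$l{\left(f \right)} = 0$
$B{\left(R \right)} = 5 R$
$B{\left(l{\left(16 \right)} \right)} - 284162 = 5 \cdot 0 - 284162 = 0 - 284162 = -284162$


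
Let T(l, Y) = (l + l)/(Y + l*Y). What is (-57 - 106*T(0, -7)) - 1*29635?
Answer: -29692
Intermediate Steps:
T(l, Y) = 2*l/(Y + Y*l) (T(l, Y) = (2*l)/(Y + Y*l) = 2*l/(Y + Y*l))
(-57 - 106*T(0, -7)) - 1*29635 = (-57 - 212*0/((-7)*(1 + 0))) - 1*29635 = (-57 - 212*0*(-1)/(7*1)) - 29635 = (-57 - 212*0*(-1)/7) - 29635 = (-57 - 106*0) - 29635 = (-57 + 0) - 29635 = -57 - 29635 = -29692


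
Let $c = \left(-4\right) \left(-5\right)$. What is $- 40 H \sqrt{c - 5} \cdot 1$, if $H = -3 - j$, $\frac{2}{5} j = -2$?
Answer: $- 80 \sqrt{15} \approx -309.84$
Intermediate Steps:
$c = 20$
$j = -5$ ($j = \frac{5}{2} \left(-2\right) = -5$)
$H = 2$ ($H = -3 - -5 = -3 + 5 = 2$)
$- 40 H \sqrt{c - 5} \cdot 1 = - 40 \cdot 2 \sqrt{20 - 5} \cdot 1 = - 40 \cdot 2 \sqrt{15} \cdot 1 = - 40 \cdot 2 \sqrt{15} = - 80 \sqrt{15}$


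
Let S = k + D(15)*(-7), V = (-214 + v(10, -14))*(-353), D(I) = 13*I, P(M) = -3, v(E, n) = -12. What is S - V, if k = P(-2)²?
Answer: -81134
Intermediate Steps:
V = 79778 (V = (-214 - 12)*(-353) = -226*(-353) = 79778)
k = 9 (k = (-3)² = 9)
S = -1356 (S = 9 + (13*15)*(-7) = 9 + 195*(-7) = 9 - 1365 = -1356)
S - V = -1356 - 1*79778 = -1356 - 79778 = -81134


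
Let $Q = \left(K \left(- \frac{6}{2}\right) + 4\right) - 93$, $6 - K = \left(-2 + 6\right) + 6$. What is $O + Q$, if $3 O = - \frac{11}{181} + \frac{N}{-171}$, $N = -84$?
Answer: $- \frac{2378786}{30951} \approx -76.857$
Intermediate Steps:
$K = -4$ ($K = 6 - \left(\left(-2 + 6\right) + 6\right) = 6 - \left(4 + 6\right) = 6 - 10 = -4$)
$O = \frac{4441}{30951}$ ($O = \frac{- \frac{11}{181} - \frac{84}{-171}}{3} = \frac{\left(-11\right) \frac{1}{181} - - \frac{28}{57}}{3} = \frac{- \frac{11}{181} + \frac{28}{57}}{3} = \frac{1}{3} \cdot \frac{4441}{10317} = \frac{4441}{30951} \approx 0.14348$)
$Q = -77$ ($Q = \left(- 4 \left(- \frac{6}{2}\right) + 4\right) - 93 = \left(- 4 \left(\left(-6\right) \frac{1}{2}\right) + 4\right) - 93 = \left(\left(-4\right) \left(-3\right) + 4\right) - 93 = \left(12 + 4\right) - 93 = 16 - 93 = -77$)
$O + Q = \frac{4441}{30951} - 77 = - \frac{2378786}{30951}$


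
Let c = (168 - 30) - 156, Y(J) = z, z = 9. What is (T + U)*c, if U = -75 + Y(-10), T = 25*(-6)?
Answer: 3888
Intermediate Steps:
Y(J) = 9
T = -150
c = -18 (c = 138 - 156 = -18)
U = -66 (U = -75 + 9 = -66)
(T + U)*c = (-150 - 66)*(-18) = -216*(-18) = 3888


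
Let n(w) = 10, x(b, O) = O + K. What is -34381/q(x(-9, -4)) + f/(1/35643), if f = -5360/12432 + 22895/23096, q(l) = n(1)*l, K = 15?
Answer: 6465865057933/329002520 ≈ 19653.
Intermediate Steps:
x(b, O) = 15 + O (x(b, O) = O + 15 = 15 + O)
q(l) = 10*l
f = 10052255/17945592 (f = -5360*1/12432 + 22895*(1/23096) = -335/777 + 22895/23096 = 10052255/17945592 ≈ 0.56015)
-34381/q(x(-9, -4)) + f/(1/35643) = -34381*1/(10*(15 - 4)) + 10052255/(17945592*(1/35643)) = -34381/(10*11) + 10052255/(17945592*(1/35643)) = -34381/110 + (10052255/17945592)*35643 = -34381*1/110 + 119430841655/5981864 = -34381/110 + 119430841655/5981864 = 6465865057933/329002520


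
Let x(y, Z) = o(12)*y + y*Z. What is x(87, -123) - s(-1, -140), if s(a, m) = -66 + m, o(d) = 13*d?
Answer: 3077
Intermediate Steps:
x(y, Z) = 156*y + Z*y (x(y, Z) = (13*12)*y + y*Z = 156*y + Z*y)
x(87, -123) - s(-1, -140) = 87*(156 - 123) - (-66 - 140) = 87*33 - 1*(-206) = 2871 + 206 = 3077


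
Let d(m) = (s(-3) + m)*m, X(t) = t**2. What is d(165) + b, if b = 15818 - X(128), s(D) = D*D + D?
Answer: 27649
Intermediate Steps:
s(D) = D + D**2 (s(D) = D**2 + D = D + D**2)
b = -566 (b = 15818 - 1*128**2 = 15818 - 1*16384 = 15818 - 16384 = -566)
d(m) = m*(6 + m) (d(m) = (-3*(1 - 3) + m)*m = (-3*(-2) + m)*m = (6 + m)*m = m*(6 + m))
d(165) + b = 165*(6 + 165) - 566 = 165*171 - 566 = 28215 - 566 = 27649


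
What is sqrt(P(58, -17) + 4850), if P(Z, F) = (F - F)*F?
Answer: 5*sqrt(194) ≈ 69.642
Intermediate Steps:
P(Z, F) = 0 (P(Z, F) = 0*F = 0)
sqrt(P(58, -17) + 4850) = sqrt(0 + 4850) = sqrt(4850) = 5*sqrt(194)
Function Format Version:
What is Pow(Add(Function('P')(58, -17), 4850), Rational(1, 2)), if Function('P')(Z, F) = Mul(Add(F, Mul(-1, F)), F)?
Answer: Mul(5, Pow(194, Rational(1, 2))) ≈ 69.642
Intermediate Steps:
Function('P')(Z, F) = 0 (Function('P')(Z, F) = Mul(0, F) = 0)
Pow(Add(Function('P')(58, -17), 4850), Rational(1, 2)) = Pow(Add(0, 4850), Rational(1, 2)) = Pow(4850, Rational(1, 2)) = Mul(5, Pow(194, Rational(1, 2)))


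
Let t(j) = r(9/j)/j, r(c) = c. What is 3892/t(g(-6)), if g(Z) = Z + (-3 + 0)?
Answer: 35028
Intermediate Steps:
g(Z) = -3 + Z (g(Z) = Z - 3 = -3 + Z)
t(j) = 9/j² (t(j) = (9/j)/j = 9/j²)
3892/t(g(-6)) = 3892/((9/(-3 - 6)²)) = 3892/((9/(-9)²)) = 3892/((9*(1/81))) = 3892/(⅑) = 3892*9 = 35028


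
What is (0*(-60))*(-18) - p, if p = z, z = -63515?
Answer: 63515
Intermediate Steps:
p = -63515
(0*(-60))*(-18) - p = (0*(-60))*(-18) - 1*(-63515) = 0*(-18) + 63515 = 0 + 63515 = 63515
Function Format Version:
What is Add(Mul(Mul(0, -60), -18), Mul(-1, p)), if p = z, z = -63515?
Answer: 63515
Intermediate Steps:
p = -63515
Add(Mul(Mul(0, -60), -18), Mul(-1, p)) = Add(Mul(Mul(0, -60), -18), Mul(-1, -63515)) = Add(Mul(0, -18), 63515) = Add(0, 63515) = 63515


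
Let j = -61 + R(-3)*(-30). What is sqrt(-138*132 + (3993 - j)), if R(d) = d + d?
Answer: I*sqrt(14342) ≈ 119.76*I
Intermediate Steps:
R(d) = 2*d
j = 119 (j = -61 + (2*(-3))*(-30) = -61 - 6*(-30) = -61 + 180 = 119)
sqrt(-138*132 + (3993 - j)) = sqrt(-138*132 + (3993 - 1*119)) = sqrt(-18216 + (3993 - 119)) = sqrt(-18216 + 3874) = sqrt(-14342) = I*sqrt(14342)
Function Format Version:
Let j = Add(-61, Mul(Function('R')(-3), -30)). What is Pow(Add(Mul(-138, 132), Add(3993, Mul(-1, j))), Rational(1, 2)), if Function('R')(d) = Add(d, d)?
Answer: Mul(I, Pow(14342, Rational(1, 2))) ≈ Mul(119.76, I)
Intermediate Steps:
Function('R')(d) = Mul(2, d)
j = 119 (j = Add(-61, Mul(Mul(2, -3), -30)) = Add(-61, Mul(-6, -30)) = Add(-61, 180) = 119)
Pow(Add(Mul(-138, 132), Add(3993, Mul(-1, j))), Rational(1, 2)) = Pow(Add(Mul(-138, 132), Add(3993, Mul(-1, 119))), Rational(1, 2)) = Pow(Add(-18216, Add(3993, -119)), Rational(1, 2)) = Pow(Add(-18216, 3874), Rational(1, 2)) = Pow(-14342, Rational(1, 2)) = Mul(I, Pow(14342, Rational(1, 2)))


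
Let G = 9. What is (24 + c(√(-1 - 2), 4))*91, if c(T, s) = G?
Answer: 3003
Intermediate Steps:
c(T, s) = 9
(24 + c(√(-1 - 2), 4))*91 = (24 + 9)*91 = 33*91 = 3003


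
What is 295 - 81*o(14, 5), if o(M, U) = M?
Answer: -839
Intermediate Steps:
295 - 81*o(14, 5) = 295 - 81*14 = 295 - 1134 = -839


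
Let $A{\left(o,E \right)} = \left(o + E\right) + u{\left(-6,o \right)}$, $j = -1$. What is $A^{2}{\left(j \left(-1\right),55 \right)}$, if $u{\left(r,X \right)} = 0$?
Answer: $3136$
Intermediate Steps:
$A{\left(o,E \right)} = E + o$ ($A{\left(o,E \right)} = \left(o + E\right) + 0 = \left(E + o\right) + 0 = E + o$)
$A^{2}{\left(j \left(-1\right),55 \right)} = \left(55 - -1\right)^{2} = \left(55 + 1\right)^{2} = 56^{2} = 3136$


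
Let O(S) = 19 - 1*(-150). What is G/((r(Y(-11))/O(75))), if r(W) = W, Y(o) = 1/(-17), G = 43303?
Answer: -124409519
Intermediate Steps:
Y(o) = -1/17
O(S) = 169 (O(S) = 19 + 150 = 169)
G/((r(Y(-11))/O(75))) = 43303/((-1/17/169)) = 43303/((-1/17*1/169)) = 43303/(-1/2873) = 43303*(-2873) = -124409519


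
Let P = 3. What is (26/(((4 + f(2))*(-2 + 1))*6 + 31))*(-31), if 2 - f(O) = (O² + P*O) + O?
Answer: -806/67 ≈ -12.030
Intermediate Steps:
f(O) = 2 - O² - 4*O (f(O) = 2 - ((O² + 3*O) + O) = 2 - (O² + 4*O) = 2 + (-O² - 4*O) = 2 - O² - 4*O)
(26/(((4 + f(2))*(-2 + 1))*6 + 31))*(-31) = (26/(((4 + (2 - 1*2² - 4*2))*(-2 + 1))*6 + 31))*(-31) = (26/(((4 + (2 - 1*4 - 8))*(-1))*6 + 31))*(-31) = (26/(((4 + (2 - 4 - 8))*(-1))*6 + 31))*(-31) = (26/(((4 - 10)*(-1))*6 + 31))*(-31) = (26/(-6*(-1)*6 + 31))*(-31) = (26/(6*6 + 31))*(-31) = (26/(36 + 31))*(-31) = (26/67)*(-31) = -806/67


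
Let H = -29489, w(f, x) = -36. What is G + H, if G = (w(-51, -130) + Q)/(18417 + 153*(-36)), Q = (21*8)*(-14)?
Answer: -126891963/4303 ≈ -29489.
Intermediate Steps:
Q = -2352 (Q = 168*(-14) = -2352)
G = -796/4303 (G = (-36 - 2352)/(18417 + 153*(-36)) = -2388/(18417 - 5508) = -2388/12909 = -2388*1/12909 = -796/4303 ≈ -0.18499)
G + H = -796/4303 - 29489 = -126891963/4303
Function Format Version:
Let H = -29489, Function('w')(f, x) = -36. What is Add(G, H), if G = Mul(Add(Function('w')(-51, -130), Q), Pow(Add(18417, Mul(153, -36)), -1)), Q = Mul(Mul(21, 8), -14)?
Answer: Rational(-126891963, 4303) ≈ -29489.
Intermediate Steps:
Q = -2352 (Q = Mul(168, -14) = -2352)
G = Rational(-796, 4303) (G = Mul(Add(-36, -2352), Pow(Add(18417, Mul(153, -36)), -1)) = Mul(-2388, Pow(Add(18417, -5508), -1)) = Mul(-2388, Pow(12909, -1)) = Mul(-2388, Rational(1, 12909)) = Rational(-796, 4303) ≈ -0.18499)
Add(G, H) = Add(Rational(-796, 4303), -29489) = Rational(-126891963, 4303)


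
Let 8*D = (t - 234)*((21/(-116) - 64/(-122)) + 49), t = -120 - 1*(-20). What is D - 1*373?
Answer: -68866277/28304 ≈ -2433.1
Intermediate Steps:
t = -100 (t = -120 + 20 = -100)
D = -58308885/28304 (D = ((-100 - 234)*((21/(-116) - 64/(-122)) + 49))/8 = (-334*((21*(-1/116) - 64*(-1/122)) + 49))/8 = (-334*((-21/116 + 32/61) + 49))/8 = (-334*(2431/7076 + 49))/8 = (-334*349155/7076)/8 = (⅛)*(-58308885/3538) = -58308885/28304 ≈ -2060.1)
D - 1*373 = -58308885/28304 - 1*373 = -58308885/28304 - 373 = -68866277/28304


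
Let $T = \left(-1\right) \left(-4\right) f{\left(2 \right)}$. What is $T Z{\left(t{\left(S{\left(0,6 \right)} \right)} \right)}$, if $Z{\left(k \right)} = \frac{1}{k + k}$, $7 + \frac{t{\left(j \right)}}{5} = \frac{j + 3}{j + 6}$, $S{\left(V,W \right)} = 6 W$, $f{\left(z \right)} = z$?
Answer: $- \frac{56}{425} \approx -0.13176$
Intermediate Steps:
$t{\left(j \right)} = -35 + \frac{5 \left(3 + j\right)}{6 + j}$ ($t{\left(j \right)} = -35 + 5 \frac{j + 3}{j + 6} = -35 + 5 \frac{3 + j}{6 + j} = -35 + \frac{5 \left(3 + j\right)}{6 + j}$)
$Z{\left(k \right)} = \frac{1}{2 k}$
$T = 8$ ($T = \left(-1\right) \left(-4\right) 2 = 4 \cdot 2 = 8$)
$T Z{\left(t{\left(S{\left(0,6 \right)} \right)} \right)} = 8 \frac{1}{2 \frac{15 \left(-13 - 2 \cdot 6 \cdot 6\right)}{6 + 6 \cdot 6}} = 8 \frac{1}{2 \frac{15 \left(-13 - 72\right)}{6 + 36}} = 8 \frac{1}{2 \frac{15 \left(-13 - 72\right)}{42}} = 8 \frac{1}{2 \cdot 15 \cdot \frac{1}{42} \left(-85\right)} = 8 \frac{1}{2 \left(- \frac{425}{14}\right)} = 8 \cdot \frac{1}{2} \left(- \frac{14}{425}\right) = 8 \left(- \frac{7}{425}\right) = - \frac{56}{425}$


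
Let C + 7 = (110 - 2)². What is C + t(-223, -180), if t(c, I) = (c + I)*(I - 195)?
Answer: 162782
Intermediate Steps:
t(c, I) = (-195 + I)*(I + c) (t(c, I) = (I + c)*(-195 + I) = (-195 + I)*(I + c))
C = 11657 (C = -7 + (110 - 2)² = -7 + 108² = -7 + 11664 = 11657)
C + t(-223, -180) = 11657 + ((-180)² - 195*(-180) - 195*(-223) - 180*(-223)) = 11657 + (32400 + 35100 + 43485 + 40140) = 11657 + 151125 = 162782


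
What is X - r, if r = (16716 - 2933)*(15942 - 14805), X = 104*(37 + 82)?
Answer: -15658895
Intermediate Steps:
X = 12376 (X = 104*119 = 12376)
r = 15671271 (r = 13783*1137 = 15671271)
X - r = 12376 - 1*15671271 = 12376 - 15671271 = -15658895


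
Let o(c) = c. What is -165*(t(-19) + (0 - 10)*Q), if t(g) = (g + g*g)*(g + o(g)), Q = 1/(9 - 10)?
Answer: 2142690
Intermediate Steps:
Q = -1 (Q = 1/(-1) = -1)
t(g) = 2*g*(g + g²) (t(g) = (g + g*g)*(g + g) = (g + g²)*(2*g) = 2*g*(g + g²))
-165*(t(-19) + (0 - 10)*Q) = -165*(2*(-19)²*(1 - 19) + (0 - 10)*(-1)) = -165*(2*361*(-18) - 10*(-1)) = -165*(-12996 + 10) = -165*(-12986) = 2142690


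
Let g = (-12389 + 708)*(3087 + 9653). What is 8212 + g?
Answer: -148807728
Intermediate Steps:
g = -148815940 (g = -11681*12740 = -148815940)
8212 + g = 8212 - 148815940 = -148807728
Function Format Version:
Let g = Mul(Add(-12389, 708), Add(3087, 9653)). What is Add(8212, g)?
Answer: -148807728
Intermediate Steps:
g = -148815940 (g = Mul(-11681, 12740) = -148815940)
Add(8212, g) = Add(8212, -148815940) = -148807728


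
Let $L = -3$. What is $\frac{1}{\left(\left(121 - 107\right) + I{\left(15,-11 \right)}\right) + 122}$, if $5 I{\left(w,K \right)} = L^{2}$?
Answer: $\frac{5}{689} \approx 0.0072569$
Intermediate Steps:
$I{\left(w,K \right)} = \frac{9}{5}$ ($I{\left(w,K \right)} = \frac{\left(-3\right)^{2}}{5} = \frac{1}{5} \cdot 9 = \frac{9}{5}$)
$\frac{1}{\left(\left(121 - 107\right) + I{\left(15,-11 \right)}\right) + 122} = \frac{1}{\left(\left(121 - 107\right) + \frac{9}{5}\right) + 122} = \frac{1}{\left(14 + \frac{9}{5}\right) + 122} = \frac{1}{\frac{79}{5} + 122} = \frac{1}{\frac{689}{5}} = \frac{5}{689}$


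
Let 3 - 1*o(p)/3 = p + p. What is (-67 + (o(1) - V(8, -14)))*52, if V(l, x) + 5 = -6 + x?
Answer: -2028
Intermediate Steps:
V(l, x) = -11 + x (V(l, x) = -5 + (-6 + x) = -11 + x)
o(p) = 9 - 6*p (o(p) = 9 - 3*(p + p) = 9 - 6*p)
(-67 + (o(1) - V(8, -14)))*52 = (-67 + ((9 - 6*1) - (-11 - 14)))*52 = (-67 + ((9 - 6) - 1*(-25)))*52 = (-67 + (3 + 25))*52 = (-67 + 28)*52 = -39*52 = -2028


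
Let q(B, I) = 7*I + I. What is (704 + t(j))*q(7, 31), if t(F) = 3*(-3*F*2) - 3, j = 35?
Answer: 17608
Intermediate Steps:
q(B, I) = 8*I
t(F) = -3 - 18*F (t(F) = 3*(-6*F) - 3 = -18*F - 3 = -3 - 18*F)
(704 + t(j))*q(7, 31) = (704 + (-3 - 18*35))*(8*31) = (704 + (-3 - 630))*248 = (704 - 633)*248 = 71*248 = 17608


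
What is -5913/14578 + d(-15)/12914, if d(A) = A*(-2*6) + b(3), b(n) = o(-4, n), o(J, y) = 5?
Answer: -18415888/47065073 ≈ -0.39129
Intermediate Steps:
b(n) = 5
d(A) = 5 - 12*A (d(A) = A*(-2*6) + 5 = A*(-12) + 5 = -12*A + 5 = 5 - 12*A)
-5913/14578 + d(-15)/12914 = -5913/14578 + (5 - 12*(-15))/12914 = -5913*1/14578 + (5 + 180)*(1/12914) = -5913/14578 + 185*(1/12914) = -5913/14578 + 185/12914 = -18415888/47065073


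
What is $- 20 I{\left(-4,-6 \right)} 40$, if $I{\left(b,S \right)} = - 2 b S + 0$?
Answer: $38400$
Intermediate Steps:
$I{\left(b,S \right)} = - 2 S b$ ($I{\left(b,S \right)} = - 2 S b + 0 = - 2 S b$)
$- 20 I{\left(-4,-6 \right)} 40 = - 20 \left(\left(-2\right) \left(-6\right) \left(-4\right)\right) 40 = \left(-20\right) \left(-48\right) 40 = 960 \cdot 40 = 38400$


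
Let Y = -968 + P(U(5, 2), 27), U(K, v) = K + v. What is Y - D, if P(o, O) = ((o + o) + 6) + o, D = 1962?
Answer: -2903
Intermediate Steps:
P(o, O) = 6 + 3*o (P(o, O) = (2*o + 6) + o = (6 + 2*o) + o = 6 + 3*o)
Y = -941 (Y = -968 + (6 + 3*(5 + 2)) = -968 + (6 + 3*7) = -968 + (6 + 21) = -968 + 27 = -941)
Y - D = -941 - 1*1962 = -941 - 1962 = -2903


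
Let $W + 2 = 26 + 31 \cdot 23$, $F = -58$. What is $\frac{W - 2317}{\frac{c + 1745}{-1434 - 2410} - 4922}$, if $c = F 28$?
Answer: $\frac{6073520}{18920289} \approx 0.32101$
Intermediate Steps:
$c = -1624$ ($c = \left(-58\right) 28 = -1624$)
$W = 737$ ($W = -2 + \left(26 + 31 \cdot 23\right) = -2 + \left(26 + 713\right) = -2 + 739 = 737$)
$\frac{W - 2317}{\frac{c + 1745}{-1434 - 2410} - 4922} = \frac{737 - 2317}{\frac{-1624 + 1745}{-1434 - 2410} - 4922} = - \frac{1580}{\frac{121}{-3844} - 4922} = - \frac{1580}{121 \left(- \frac{1}{3844}\right) - 4922} = - \frac{1580}{- \frac{121}{3844} - 4922} = - \frac{1580}{- \frac{18920289}{3844}} = \left(-1580\right) \left(- \frac{3844}{18920289}\right) = \frac{6073520}{18920289}$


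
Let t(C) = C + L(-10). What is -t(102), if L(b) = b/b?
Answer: -103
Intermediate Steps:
L(b) = 1
t(C) = 1 + C (t(C) = C + 1 = 1 + C)
-t(102) = -(1 + 102) = -1*103 = -103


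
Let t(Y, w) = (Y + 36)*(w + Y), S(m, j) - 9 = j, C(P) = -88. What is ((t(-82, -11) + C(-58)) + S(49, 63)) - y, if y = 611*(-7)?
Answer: 8539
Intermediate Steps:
S(m, j) = 9 + j
t(Y, w) = (36 + Y)*(Y + w)
y = -4277
((t(-82, -11) + C(-58)) + S(49, 63)) - y = ((((-82)**2 + 36*(-82) + 36*(-11) - 82*(-11)) - 88) + (9 + 63)) - 1*(-4277) = (((6724 - 2952 - 396 + 902) - 88) + 72) + 4277 = ((4278 - 88) + 72) + 4277 = (4190 + 72) + 4277 = 4262 + 4277 = 8539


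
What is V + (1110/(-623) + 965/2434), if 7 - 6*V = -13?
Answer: 8862185/4549146 ≈ 1.9481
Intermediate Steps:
V = 10/3 (V = 7/6 - 1/6*(-13) = 7/6 + 13/6 = 10/3 ≈ 3.3333)
V + (1110/(-623) + 965/2434) = 10/3 + (1110/(-623) + 965/2434) = 10/3 + (1110*(-1/623) + 965*(1/2434)) = 10/3 + (-1110/623 + 965/2434) = 10/3 - 2100545/1516382 = 8862185/4549146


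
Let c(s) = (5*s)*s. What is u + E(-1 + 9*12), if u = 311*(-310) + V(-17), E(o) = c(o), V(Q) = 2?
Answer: -39163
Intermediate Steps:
c(s) = 5*s**2
E(o) = 5*o**2
u = -96408 (u = 311*(-310) + 2 = -96410 + 2 = -96408)
u + E(-1 + 9*12) = -96408 + 5*(-1 + 9*12)**2 = -96408 + 5*(-1 + 108)**2 = -96408 + 5*107**2 = -96408 + 5*11449 = -96408 + 57245 = -39163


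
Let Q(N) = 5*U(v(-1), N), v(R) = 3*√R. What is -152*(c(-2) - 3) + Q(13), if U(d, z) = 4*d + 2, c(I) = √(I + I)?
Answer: 466 - 244*I ≈ 466.0 - 244.0*I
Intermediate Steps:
c(I) = √2*√I (c(I) = √(2*I) = √2*√I)
U(d, z) = 2 + 4*d
Q(N) = 10 + 60*I (Q(N) = 5*(2 + 4*(3*√(-1))) = 5*(2 + 4*(3*I)) = 5*(2 + 12*I) = 10 + 60*I)
-152*(c(-2) - 3) + Q(13) = -152*(√2*√(-2) - 3) + (10 + 60*I) = -152*(√2*(I*√2) - 3) + (10 + 60*I) = -152*(2*I - 3) + (10 + 60*I) = -152*(-3 + 2*I) + (10 + 60*I) = (456 - 304*I) + (10 + 60*I) = 466 - 244*I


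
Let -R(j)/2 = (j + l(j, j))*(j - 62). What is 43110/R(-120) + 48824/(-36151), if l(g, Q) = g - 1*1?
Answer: -2920753093/1585655162 ≈ -1.8420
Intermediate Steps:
l(g, Q) = -1 + g (l(g, Q) = g - 1 = -1 + g)
R(j) = -2*(-1 + 2*j)*(-62 + j) (R(j) = -2*(j + (-1 + j))*(j - 62) = -2*(-1 + 2*j)*(-62 + j))
43110/R(-120) + 48824/(-36151) = 43110/(-124 - 4*(-120)² + 250*(-120)) + 48824/(-36151) = 43110/(-124 - 4*14400 - 30000) + 48824*(-1/36151) = 43110/(-124 - 57600 - 30000) - 48824/36151 = 43110/(-87724) - 48824/36151 = 43110*(-1/87724) - 48824/36151 = -21555/43862 - 48824/36151 = -2920753093/1585655162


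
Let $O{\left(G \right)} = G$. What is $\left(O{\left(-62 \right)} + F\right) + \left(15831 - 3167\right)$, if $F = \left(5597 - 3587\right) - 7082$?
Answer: $7530$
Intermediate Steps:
$F = -5072$ ($F = 2010 - 7082 = -5072$)
$\left(O{\left(-62 \right)} + F\right) + \left(15831 - 3167\right) = \left(-62 - 5072\right) + \left(15831 - 3167\right) = -5134 + 12664 = 7530$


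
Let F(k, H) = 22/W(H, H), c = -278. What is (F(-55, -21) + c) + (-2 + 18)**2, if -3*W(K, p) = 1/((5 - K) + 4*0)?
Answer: -1738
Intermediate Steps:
W(K, p) = -1/(3*(5 - K)) (W(K, p) = -1/(3*((5 - K) + 4*0)) = -1/(3*((5 - K) + 0)) = -1/(3*(5 - K)))
F(k, H) = -330 + 66*H (F(k, H) = 22/((1/(3*(-5 + H)))) = 22*(-15 + 3*H) = -330 + 66*H)
(F(-55, -21) + c) + (-2 + 18)**2 = ((-330 + 66*(-21)) - 278) + (-2 + 18)**2 = ((-330 - 1386) - 278) + 16**2 = (-1716 - 278) + 256 = -1994 + 256 = -1738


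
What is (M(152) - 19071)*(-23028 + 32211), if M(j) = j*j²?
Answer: 32073803871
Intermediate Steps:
M(j) = j³
(M(152) - 19071)*(-23028 + 32211) = (152³ - 19071)*(-23028 + 32211) = (3511808 - 19071)*9183 = 3492737*9183 = 32073803871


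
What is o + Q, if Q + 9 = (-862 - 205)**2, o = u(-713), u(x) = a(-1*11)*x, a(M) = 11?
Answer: 1130637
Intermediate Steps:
u(x) = 11*x
o = -7843 (o = 11*(-713) = -7843)
Q = 1138480 (Q = -9 + (-862 - 205)**2 = -9 + (-1067)**2 = -9 + 1138489 = 1138480)
o + Q = -7843 + 1138480 = 1130637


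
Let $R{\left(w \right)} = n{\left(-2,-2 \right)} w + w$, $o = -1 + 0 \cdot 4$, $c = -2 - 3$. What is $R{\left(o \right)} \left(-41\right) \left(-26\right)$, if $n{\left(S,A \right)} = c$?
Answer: $4264$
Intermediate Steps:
$c = -5$
$n{\left(S,A \right)} = -5$
$o = -1$ ($o = -1 + 0 = -1$)
$R{\left(w \right)} = - 4 w$ ($R{\left(w \right)} = - 5 w + w = - 4 w$)
$R{\left(o \right)} \left(-41\right) \left(-26\right) = \left(-4\right) \left(-1\right) \left(-41\right) \left(-26\right) = 4 \left(-41\right) \left(-26\right) = \left(-164\right) \left(-26\right) = 4264$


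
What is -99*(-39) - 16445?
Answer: -12584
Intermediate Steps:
-99*(-39) - 16445 = 3861 - 16445 = -12584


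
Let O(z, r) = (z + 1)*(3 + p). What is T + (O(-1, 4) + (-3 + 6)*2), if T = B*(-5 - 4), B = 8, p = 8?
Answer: -66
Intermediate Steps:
O(z, r) = 11 + 11*z (O(z, r) = (z + 1)*(3 + 8) = (1 + z)*11 = 11 + 11*z)
T = -72 (T = 8*(-5 - 4) = 8*(-9) = -72)
T + (O(-1, 4) + (-3 + 6)*2) = -72 + ((11 + 11*(-1)) + (-3 + 6)*2) = -72 + ((11 - 11) + 3*2) = -72 + (0 + 6) = -72 + 6 = -66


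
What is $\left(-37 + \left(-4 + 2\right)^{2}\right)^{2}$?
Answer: $1089$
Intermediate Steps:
$\left(-37 + \left(-4 + 2\right)^{2}\right)^{2} = \left(-37 + \left(-2\right)^{2}\right)^{2} = \left(-37 + 4\right)^{2} = \left(-33\right)^{2} = 1089$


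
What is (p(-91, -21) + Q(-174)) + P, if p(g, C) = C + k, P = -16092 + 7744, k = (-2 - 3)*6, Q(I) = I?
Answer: -8573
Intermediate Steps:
k = -30 (k = -5*6 = -30)
P = -8348
p(g, C) = -30 + C (p(g, C) = C - 30 = -30 + C)
(p(-91, -21) + Q(-174)) + P = ((-30 - 21) - 174) - 8348 = (-51 - 174) - 8348 = -225 - 8348 = -8573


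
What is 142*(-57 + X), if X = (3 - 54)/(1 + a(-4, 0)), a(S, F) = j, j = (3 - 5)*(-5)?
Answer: -96276/11 ≈ -8752.4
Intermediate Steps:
j = 10 (j = -2*(-5) = 10)
a(S, F) = 10
X = -51/11 (X = (3 - 54)/(1 + 10) = -51/11 ≈ -4.6364)
142*(-57 + X) = 142*(-57 - 51/11) = 142*(-678/11) = -96276/11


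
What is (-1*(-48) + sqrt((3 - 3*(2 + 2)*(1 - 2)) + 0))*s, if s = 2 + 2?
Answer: 192 + 4*sqrt(15) ≈ 207.49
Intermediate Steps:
s = 4
(-1*(-48) + sqrt((3 - 3*(2 + 2)*(1 - 2)) + 0))*s = (-1*(-48) + sqrt((3 - 3*(2 + 2)*(1 - 2)) + 0))*4 = (48 + sqrt((3 - 12*(-1)) + 0))*4 = (48 + sqrt((3 - 3*(-4)) + 0))*4 = (48 + sqrt((3 + 12) + 0))*4 = (48 + sqrt(15 + 0))*4 = (48 + sqrt(15))*4 = 192 + 4*sqrt(15)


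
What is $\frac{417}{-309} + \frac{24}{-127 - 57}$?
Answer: $- \frac{3506}{2369} \approx -1.4799$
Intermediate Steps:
$\frac{417}{-309} + \frac{24}{-127 - 57} = 417 \left(- \frac{1}{309}\right) + \frac{24}{-184} = - \frac{139}{103} + 24 \left(- \frac{1}{184}\right) = - \frac{139}{103} - \frac{3}{23} = - \frac{3506}{2369}$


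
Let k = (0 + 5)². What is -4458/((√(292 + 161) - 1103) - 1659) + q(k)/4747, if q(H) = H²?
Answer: 63217411387/36211022677 + 4458*√453/7628191 ≈ 1.7582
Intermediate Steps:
k = 25 (k = 5² = 25)
-4458/((√(292 + 161) - 1103) - 1659) + q(k)/4747 = -4458/((√(292 + 161) - 1103) - 1659) + 25²/4747 = -4458/((√453 - 1103) - 1659) + 625*(1/4747) = -4458/((-1103 + √453) - 1659) + 625/4747 = -4458/(-2762 + √453) + 625/4747 = 625/4747 - 4458/(-2762 + √453)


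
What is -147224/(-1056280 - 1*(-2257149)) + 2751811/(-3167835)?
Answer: -3770945863799/3804154848615 ≈ -0.99127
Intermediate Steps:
-147224/(-1056280 - 1*(-2257149)) + 2751811/(-3167835) = -147224/(-1056280 + 2257149) + 2751811*(-1/3167835) = -147224/1200869 - 2751811/3167835 = -3770945863799/3804154848615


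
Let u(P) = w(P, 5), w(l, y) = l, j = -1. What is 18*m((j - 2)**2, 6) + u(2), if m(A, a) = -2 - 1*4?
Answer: -106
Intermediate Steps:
m(A, a) = -6 (m(A, a) = -2 - 4 = -6)
u(P) = P
18*m((j - 2)**2, 6) + u(2) = 18*(-6) + 2 = -108 + 2 = -106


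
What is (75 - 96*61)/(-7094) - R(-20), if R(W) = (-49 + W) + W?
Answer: 637147/7094 ≈ 89.815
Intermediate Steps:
R(W) = -49 + 2*W
(75 - 96*61)/(-7094) - R(-20) = (75 - 96*61)/(-7094) - (-49 + 2*(-20)) = (75 - 5856)*(-1/7094) - (-49 - 40) = -5781*(-1/7094) - 1*(-89) = 5781/7094 + 89 = 637147/7094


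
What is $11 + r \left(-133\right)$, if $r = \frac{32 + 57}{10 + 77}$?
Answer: $- \frac{10880}{87} \approx -125.06$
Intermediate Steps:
$r = \frac{89}{87} \approx 1.023$
$11 + r \left(-133\right) = 11 + \frac{89}{87} \left(-133\right) = 11 - \frac{11837}{87} = - \frac{10880}{87}$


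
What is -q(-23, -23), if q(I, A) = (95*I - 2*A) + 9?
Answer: 2130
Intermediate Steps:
q(I, A) = 9 - 2*A + 95*I (q(I, A) = (-2*A + 95*I) + 9 = 9 - 2*A + 95*I)
-q(-23, -23) = -(9 - 2*(-23) + 95*(-23)) = -(9 + 46 - 2185) = -1*(-2130) = 2130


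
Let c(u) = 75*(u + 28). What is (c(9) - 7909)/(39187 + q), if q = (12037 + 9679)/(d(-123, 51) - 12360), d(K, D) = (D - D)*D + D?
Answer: -63194406/482331067 ≈ -0.13102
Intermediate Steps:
d(K, D) = D (d(K, D) = 0*D + D = 0 + D = D)
q = -21716/12309 (q = (12037 + 9679)/(51 - 12360) = 21716/(-12309) = 21716*(-1/12309) = -21716/12309 ≈ -1.7642)
c(u) = 2100 + 75*u (c(u) = 75*(28 + u) = 2100 + 75*u)
(c(9) - 7909)/(39187 + q) = ((2100 + 75*9) - 7909)/(39187 - 21716/12309) = ((2100 + 675) - 7909)/(482331067/12309) = (2775 - 7909)*(12309/482331067) = -5134*12309/482331067 = -63194406/482331067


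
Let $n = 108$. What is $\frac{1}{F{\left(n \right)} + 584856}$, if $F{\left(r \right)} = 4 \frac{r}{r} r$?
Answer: $\frac{1}{585288} \approx 1.7086 \cdot 10^{-6}$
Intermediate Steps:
$F{\left(r \right)} = 4 r$ ($F{\left(r \right)} = 4 \cdot 1 r = 4 r$)
$\frac{1}{F{\left(n \right)} + 584856} = \frac{1}{4 \cdot 108 + 584856} = \frac{1}{432 + 584856} = \frac{1}{585288}$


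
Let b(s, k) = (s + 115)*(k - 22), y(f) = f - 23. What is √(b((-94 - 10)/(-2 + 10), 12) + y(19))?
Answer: 32*I ≈ 32.0*I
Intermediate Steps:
y(f) = -23 + f
b(s, k) = (-22 + k)*(115 + s) (b(s, k) = (115 + s)*(-22 + k) = (-22 + k)*(115 + s))
√(b((-94 - 10)/(-2 + 10), 12) + y(19)) = √((-2530 - 22*(-94 - 10)/(-2 + 10) + 115*12 + 12*((-94 - 10)/(-2 + 10))) + (-23 + 19)) = √((-2530 - (-2288)/8 + 1380 + 12*(-104/8)) - 4) = √((-2530 - (-2288)/8 + 1380 + 12*(-104*⅛)) - 4) = √((-2530 - 22*(-13) + 1380 + 12*(-13)) - 4) = √((-2530 + 286 + 1380 - 156) - 4) = √(-1020 - 4) = √(-1024) = 32*I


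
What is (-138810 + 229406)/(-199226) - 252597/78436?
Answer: -404435759/110045708 ≈ -3.6752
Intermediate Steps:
(-138810 + 229406)/(-199226) - 252597/78436 = 90596*(-1/199226) - 252597*1/78436 = -638/1403 - 252597/78436 = -404435759/110045708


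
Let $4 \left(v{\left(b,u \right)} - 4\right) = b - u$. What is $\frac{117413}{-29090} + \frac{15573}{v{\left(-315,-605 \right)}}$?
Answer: $\frac{296024317}{1483590} \approx 199.53$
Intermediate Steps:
$v{\left(b,u \right)} = 4 - \frac{u}{4} + \frac{b}{4}$ ($v{\left(b,u \right)} = 4 + \frac{b - u}{4} = 4 + \left(- \frac{u}{4} + \frac{b}{4}\right) = 4 - \frac{u}{4} + \frac{b}{4}$)
$\frac{117413}{-29090} + \frac{15573}{v{\left(-315,-605 \right)}} = \frac{117413}{-29090} + \frac{15573}{4 - - \frac{605}{4} + \frac{1}{4} \left(-315\right)} = 117413 \left(- \frac{1}{29090}\right) + \frac{15573}{4 + \frac{605}{4} - \frac{315}{4}} = - \frac{117413}{29090} + \frac{15573}{\frac{153}{2}} = - \frac{117413}{29090} + 15573 \cdot \frac{2}{153} = - \frac{117413}{29090} + \frac{10382}{51} = \frac{296024317}{1483590}$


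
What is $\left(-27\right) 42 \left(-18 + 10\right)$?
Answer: $9072$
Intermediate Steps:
$\left(-27\right) 42 \left(-18 + 10\right) = \left(-1134\right) \left(-8\right) = 9072$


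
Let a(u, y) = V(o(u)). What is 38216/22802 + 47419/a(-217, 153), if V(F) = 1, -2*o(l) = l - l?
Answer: 540643127/11401 ≈ 47421.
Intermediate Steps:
o(l) = 0 (o(l) = -(l - l)/2 = -1/2*0 = 0)
a(u, y) = 1
38216/22802 + 47419/a(-217, 153) = 38216/22802 + 47419/1 = 38216*(1/22802) + 47419*1 = 19108/11401 + 47419 = 540643127/11401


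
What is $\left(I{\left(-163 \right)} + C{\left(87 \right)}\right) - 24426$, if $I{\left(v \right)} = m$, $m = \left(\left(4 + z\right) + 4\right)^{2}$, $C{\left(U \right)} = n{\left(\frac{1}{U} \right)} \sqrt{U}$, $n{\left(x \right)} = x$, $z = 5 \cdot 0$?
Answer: $-24362 + \frac{\sqrt{87}}{87} \approx -24362.0$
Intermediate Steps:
$z = 0$
$C{\left(U \right)} = \frac{1}{\sqrt{U}}$ ($C{\left(U \right)} = \frac{\sqrt{U}}{U} = \frac{1}{\sqrt{U}}$)
$m = 64$ ($m = \left(\left(4 + 0\right) + 4\right)^{2} = \left(4 + 4\right)^{2} = 8^{2} = 64$)
$I{\left(v \right)} = 64$
$\left(I{\left(-163 \right)} + C{\left(87 \right)}\right) - 24426 = \left(64 + \frac{1}{\sqrt{87}}\right) - 24426 = \left(64 + \frac{\sqrt{87}}{87}\right) - 24426 = -24362 + \frac{\sqrt{87}}{87}$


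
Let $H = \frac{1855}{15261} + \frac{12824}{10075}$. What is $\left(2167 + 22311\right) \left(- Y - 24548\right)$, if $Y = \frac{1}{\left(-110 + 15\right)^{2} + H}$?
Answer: $- \frac{416969610991172899633}{693924717782} \approx -6.0089 \cdot 10^{8}$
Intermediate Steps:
$H = \frac{214396189}{153754575}$ ($H = 1855 \cdot \frac{1}{15261} + 12824 \cdot \frac{1}{10075} = \frac{1855}{15261} + \frac{12824}{10075} = \frac{214396189}{153754575} \approx 1.3944$)
$Y = \frac{153754575}{1387849435564}$ ($Y = \frac{1}{\left(-110 + 15\right)^{2} + \frac{214396189}{153754575}} = \frac{1}{\left(-95\right)^{2} + \frac{214396189}{153754575}} = \frac{1}{9025 + \frac{214396189}{153754575}} = \frac{1}{\frac{1387849435564}{153754575}} = \frac{153754575}{1387849435564} \approx 0.00011079$)
$\left(2167 + 22311\right) \left(- Y - 24548\right) = \left(2167 + 22311\right) \left(\left(-1\right) \frac{153754575}{1387849435564} - 24548\right) = 24478 \left(- \frac{153754575}{1387849435564} - 24548\right) = 24478 \left(- \frac{34068928097979647}{1387849435564}\right) = - \frac{416969610991172899633}{693924717782}$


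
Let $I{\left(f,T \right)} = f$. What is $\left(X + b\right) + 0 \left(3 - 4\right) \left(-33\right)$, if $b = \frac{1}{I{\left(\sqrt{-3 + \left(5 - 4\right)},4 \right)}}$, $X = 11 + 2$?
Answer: $13 - \frac{i \sqrt{2}}{2} \approx 13.0 - 0.70711 i$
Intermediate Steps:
$X = 13$
$b = - \frac{i \sqrt{2}}{2}$ ($b = \frac{1}{\sqrt{-3 + \left(5 - 4\right)}} = \frac{1}{\sqrt{-3 + 1}} = \frac{1}{\sqrt{-2}} = \frac{1}{i \sqrt{2}} = - \frac{i \sqrt{2}}{2} \approx - 0.70711 i$)
$\left(X + b\right) + 0 \left(3 - 4\right) \left(-33\right) = \left(13 - \frac{i \sqrt{2}}{2}\right) + 0 \left(3 - 4\right) \left(-33\right) = \left(13 - \frac{i \sqrt{2}}{2}\right) + 0 \left(-1\right) \left(-33\right) = \left(13 - \frac{i \sqrt{2}}{2}\right) + 0 \left(-33\right) = \left(13 - \frac{i \sqrt{2}}{2}\right) + 0 = 13 - \frac{i \sqrt{2}}{2}$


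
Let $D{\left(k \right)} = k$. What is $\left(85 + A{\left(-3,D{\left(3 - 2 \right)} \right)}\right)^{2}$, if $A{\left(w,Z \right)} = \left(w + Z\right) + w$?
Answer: $6400$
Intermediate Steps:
$A{\left(w,Z \right)} = Z + 2 w$ ($A{\left(w,Z \right)} = \left(Z + w\right) + w = Z + 2 w$)
$\left(85 + A{\left(-3,D{\left(3 - 2 \right)} \right)}\right)^{2} = \left(85 + \left(\left(3 - 2\right) + 2 \left(-3\right)\right)\right)^{2} = \left(85 + \left(1 - 6\right)\right)^{2} = \left(85 - 5\right)^{2} = 80^{2} = 6400$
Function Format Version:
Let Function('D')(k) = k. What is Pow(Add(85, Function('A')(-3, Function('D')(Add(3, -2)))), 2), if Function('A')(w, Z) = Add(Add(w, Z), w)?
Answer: 6400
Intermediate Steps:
Function('A')(w, Z) = Add(Z, Mul(2, w)) (Function('A')(w, Z) = Add(Add(Z, w), w) = Add(Z, Mul(2, w)))
Pow(Add(85, Function('A')(-3, Function('D')(Add(3, -2)))), 2) = Pow(Add(85, Add(Add(3, -2), Mul(2, -3))), 2) = Pow(Add(85, Add(1, -6)), 2) = Pow(Add(85, -5), 2) = Pow(80, 2) = 6400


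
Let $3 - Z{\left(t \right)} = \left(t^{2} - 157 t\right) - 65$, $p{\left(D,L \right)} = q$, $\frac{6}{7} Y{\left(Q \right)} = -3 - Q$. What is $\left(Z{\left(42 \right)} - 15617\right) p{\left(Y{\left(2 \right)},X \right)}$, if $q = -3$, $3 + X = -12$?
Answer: $32157$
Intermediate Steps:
$X = -15$ ($X = -3 - 12 = -15$)
$Y{\left(Q \right)} = - \frac{7}{2} - \frac{7 Q}{6}$ ($Y{\left(Q \right)} = \frac{7 \left(-3 - Q\right)}{6} = - \frac{7}{2} - \frac{7 Q}{6}$)
$p{\left(D,L \right)} = -3$
$Z{\left(t \right)} = 68 - t^{2} + 157 t$ ($Z{\left(t \right)} = 3 - \left(\left(t^{2} - 157 t\right) - 65\right) = 3 - \left(-65 + t^{2} - 157 t\right) = 3 + \left(65 - t^{2} + 157 t\right) = 68 - t^{2} + 157 t$)
$\left(Z{\left(42 \right)} - 15617\right) p{\left(Y{\left(2 \right)},X \right)} = \left(\left(68 - 42^{2} + 157 \cdot 42\right) - 15617\right) \left(-3\right) = \left(\left(68 - 1764 + 6594\right) - 15617\right) \left(-3\right) = \left(4898 - 15617\right) \left(-3\right) = \left(-10719\right) \left(-3\right) = 32157$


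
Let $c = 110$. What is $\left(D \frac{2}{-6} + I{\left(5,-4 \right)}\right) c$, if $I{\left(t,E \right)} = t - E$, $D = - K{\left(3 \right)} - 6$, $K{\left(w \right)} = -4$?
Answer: $\frac{3190}{3} \approx 1063.3$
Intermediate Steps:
$D = -2$ ($D = \left(-1\right) \left(-4\right) - 6 = 4 - 6 = -2$)
$\left(D \frac{2}{-6} + I{\left(5,-4 \right)}\right) c = \left(- 2 \frac{2}{-6} + \left(5 - -4\right)\right) 110 = \left(- 2 \cdot 2 \left(- \frac{1}{6}\right) + \left(5 + 4\right)\right) 110 = \left(\left(-2\right) \left(- \frac{1}{3}\right) + 9\right) 110 = \left(\frac{2}{3} + 9\right) 110 = \frac{29}{3} \cdot 110 = \frac{3190}{3}$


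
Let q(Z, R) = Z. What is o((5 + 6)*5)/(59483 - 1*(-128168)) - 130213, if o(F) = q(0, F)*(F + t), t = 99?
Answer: -130213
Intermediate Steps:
o(F) = 0 (o(F) = 0*(F + 99) = 0*(99 + F) = 0)
o((5 + 6)*5)/(59483 - 1*(-128168)) - 130213 = 0/(59483 - 1*(-128168)) - 130213 = 0/(59483 + 128168) - 130213 = 0/187651 - 130213 = 0*(1/187651) - 130213 = 0 - 130213 = -130213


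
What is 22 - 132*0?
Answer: 22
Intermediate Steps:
22 - 132*0 = 22 - 33*0 = 22 + 0 = 22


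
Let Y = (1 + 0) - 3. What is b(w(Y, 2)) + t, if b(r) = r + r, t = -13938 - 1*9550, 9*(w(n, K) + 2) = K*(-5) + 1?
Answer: -23494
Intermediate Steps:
Y = -2 (Y = 1 - 3 = -2)
w(n, K) = -17/9 - 5*K/9 (w(n, K) = -2 + (K*(-5) + 1)/9 = -2 + (-5*K + 1)/9 = -2 + (1 - 5*K)/9 = -2 + (⅑ - 5*K/9) = -17/9 - 5*K/9)
t = -23488 (t = -13938 - 9550 = -23488)
b(r) = 2*r
b(w(Y, 2)) + t = 2*(-17/9 - 5/9*2) - 23488 = 2*(-17/9 - 10/9) - 23488 = 2*(-3) - 23488 = -6 - 23488 = -23494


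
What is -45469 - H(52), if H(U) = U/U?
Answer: -45470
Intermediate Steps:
H(U) = 1
-45469 - H(52) = -45469 - 1*1 = -45469 - 1 = -45470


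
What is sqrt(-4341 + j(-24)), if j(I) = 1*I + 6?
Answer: I*sqrt(4359) ≈ 66.023*I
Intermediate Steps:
j(I) = 6 + I (j(I) = I + 6 = 6 + I)
sqrt(-4341 + j(-24)) = sqrt(-4341 + (6 - 24)) = sqrt(-4341 - 18) = sqrt(-4359) = I*sqrt(4359)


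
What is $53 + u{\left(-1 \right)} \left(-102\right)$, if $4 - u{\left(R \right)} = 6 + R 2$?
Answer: $53$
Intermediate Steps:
$u{\left(R \right)} = -2 - 2 R$ ($u{\left(R \right)} = 4 - \left(6 + R 2\right) = 4 - \left(6 + 2 R\right) = -2 - 2 R$)
$53 + u{\left(-1 \right)} \left(-102\right) = 53 + \left(-2 - -2\right) \left(-102\right) = 53 + \left(-2 + 2\right) \left(-102\right) = 53 + 0 \left(-102\right) = 53 + 0 = 53$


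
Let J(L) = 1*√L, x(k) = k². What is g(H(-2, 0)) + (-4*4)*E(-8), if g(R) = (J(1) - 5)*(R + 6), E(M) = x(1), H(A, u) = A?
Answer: -32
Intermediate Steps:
E(M) = 1 (E(M) = 1² = 1)
J(L) = √L
g(R) = -24 - 4*R (g(R) = (√1 - 5)*(R + 6) = (1 - 5)*(6 + R) = -4*(6 + R) = -24 - 4*R)
g(H(-2, 0)) + (-4*4)*E(-8) = (-24 - 4*(-2)) - 4*4*1 = (-24 + 8) - 16*1 = -16 - 16 = -32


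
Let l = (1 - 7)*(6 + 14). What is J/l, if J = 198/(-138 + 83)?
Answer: 3/100 ≈ 0.030000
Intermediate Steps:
l = -120 (l = -6*20 = -120)
J = -18/5 (J = 198/(-55) = 198*(-1/55) = -18/5 ≈ -3.6000)
J/l = -18/5/(-120) = -1/120*(-18/5) = 3/100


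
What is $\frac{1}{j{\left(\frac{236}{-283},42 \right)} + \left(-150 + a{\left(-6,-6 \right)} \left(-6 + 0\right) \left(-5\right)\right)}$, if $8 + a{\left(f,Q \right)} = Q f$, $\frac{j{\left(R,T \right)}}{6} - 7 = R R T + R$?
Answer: $\frac{80089}{72259812} \approx 0.0011083$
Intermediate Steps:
$j{\left(R,T \right)} = 42 + 6 R + 6 T R^{2}$ ($j{\left(R,T \right)} = 42 + 6 \left(R R T + R\right) = 42 + 6 \left(R^{2} T + R\right) = 42 + 6 \left(T R^{2} + R\right) = 42 + 6 \left(R + T R^{2}\right) = 42 + \left(6 R + 6 T R^{2}\right) = 42 + 6 R + 6 T R^{2}$)
$a{\left(f,Q \right)} = -8 + Q f$
$\frac{1}{j{\left(\frac{236}{-283},42 \right)} + \left(-150 + a{\left(-6,-6 \right)} \left(-6 + 0\right) \left(-5\right)\right)} = \frac{1}{\left(42 + 6 \frac{236}{-283} + 6 \cdot 42 \left(\frac{236}{-283}\right)^{2}\right) - \left(150 - \left(-8 - -36\right) \left(-6 + 0\right) \left(-5\right)\right)} = \frac{1}{\left(42 + 6 \cdot 236 \left(- \frac{1}{283}\right) + 6 \cdot 42 \left(236 \left(- \frac{1}{283}\right)\right)^{2}\right) - \left(150 - \left(-8 + 36\right) \left(\left(-6\right) \left(-5\right)\right)\right)} = \frac{1}{\left(42 + 6 \left(- \frac{236}{283}\right) + 6 \cdot 42 \left(- \frac{236}{283}\right)^{2}\right) + \left(-150 + 28 \cdot 30\right)} = \frac{1}{\left(42 - \frac{1416}{283} + 6 \cdot 42 \cdot \frac{55696}{80089}\right) + \left(-150 + 840\right)} = \frac{1}{\left(42 - \frac{1416}{283} + \frac{14035392}{80089}\right) + 690} = \frac{1}{\frac{16998402}{80089} + 690} = \frac{1}{\frac{72259812}{80089}} = \frac{80089}{72259812}$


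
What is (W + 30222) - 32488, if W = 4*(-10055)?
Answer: -42486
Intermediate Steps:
W = -40220
(W + 30222) - 32488 = (-40220 + 30222) - 32488 = -9998 - 32488 = -42486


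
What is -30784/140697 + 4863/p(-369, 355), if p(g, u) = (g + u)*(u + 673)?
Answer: -1127252839/2024911224 ≈ -0.55669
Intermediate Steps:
p(g, u) = (673 + u)*(g + u) (p(g, u) = (g + u)*(673 + u) = (673 + u)*(g + u))
-30784/140697 + 4863/p(-369, 355) = -30784/140697 + 4863/(355² + 673*(-369) + 673*355 - 369*355) = -30784*1/140697 + 4863/(126025 - 248337 + 238915 - 130995) = -30784/140697 + 4863/(-14392) = -30784/140697 + 4863*(-1/14392) = -30784/140697 - 4863/14392 = -1127252839/2024911224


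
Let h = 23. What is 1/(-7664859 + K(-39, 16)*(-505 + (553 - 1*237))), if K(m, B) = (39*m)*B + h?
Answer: -1/3069702 ≈ -3.2576e-7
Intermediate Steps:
K(m, B) = 23 + 39*B*m (K(m, B) = (39*m)*B + 23 = 39*B*m + 23 = 23 + 39*B*m)
1/(-7664859 + K(-39, 16)*(-505 + (553 - 1*237))) = 1/(-7664859 + (23 + 39*16*(-39))*(-505 + (553 - 1*237))) = 1/(-7664859 + (23 - 24336)*(-505 + (553 - 237))) = 1/(-7664859 - 24313*(-505 + 316)) = 1/(-7664859 - 24313*(-189)) = 1/(-7664859 + 4595157) = 1/(-3069702) = -1/3069702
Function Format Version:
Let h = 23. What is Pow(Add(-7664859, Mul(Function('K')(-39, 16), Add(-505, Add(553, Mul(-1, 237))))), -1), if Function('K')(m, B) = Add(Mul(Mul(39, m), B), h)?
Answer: Rational(-1, 3069702) ≈ -3.2576e-7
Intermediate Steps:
Function('K')(m, B) = Add(23, Mul(39, B, m)) (Function('K')(m, B) = Add(Mul(Mul(39, m), B), 23) = Add(Mul(39, B, m), 23) = Add(23, Mul(39, B, m)))
Pow(Add(-7664859, Mul(Function('K')(-39, 16), Add(-505, Add(553, Mul(-1, 237))))), -1) = Pow(Add(-7664859, Mul(Add(23, Mul(39, 16, -39)), Add(-505, Add(553, Mul(-1, 237))))), -1) = Pow(Add(-7664859, Mul(Add(23, -24336), Add(-505, Add(553, -237)))), -1) = Pow(Add(-7664859, Mul(-24313, Add(-505, 316))), -1) = Pow(Add(-7664859, Mul(-24313, -189)), -1) = Pow(Add(-7664859, 4595157), -1) = Pow(-3069702, -1) = Rational(-1, 3069702)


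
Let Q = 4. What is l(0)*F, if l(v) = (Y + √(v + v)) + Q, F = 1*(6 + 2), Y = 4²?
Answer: 160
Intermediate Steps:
Y = 16
F = 8 (F = 1*8 = 8)
l(v) = 20 + √2*√v (l(v) = (16 + √(v + v)) + 4 = (16 + √(2*v)) + 4 = (16 + √2*√v) + 4 = 20 + √2*√v)
l(0)*F = (20 + √2*√0)*8 = (20 + √2*0)*8 = (20 + 0)*8 = 20*8 = 160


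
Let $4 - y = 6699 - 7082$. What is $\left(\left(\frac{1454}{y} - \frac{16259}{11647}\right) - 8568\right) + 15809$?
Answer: $\frac{32648646254}{4507389} \approx 7243.4$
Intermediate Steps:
$y = 387$ ($y = 4 - \left(6699 - 7082\right) = 4 - -383 = 4 + 383 = 387$)
$\left(\left(\frac{1454}{y} - \frac{16259}{11647}\right) - 8568\right) + 15809 = \left(\left(\frac{1454}{387} - \frac{16259}{11647}\right) - 8568\right) + 15809 = \left(\frac{10642505}{4507389} - 8568\right) + 15809 = - \frac{38608666447}{4507389} + 15809 = \frac{32648646254}{4507389}$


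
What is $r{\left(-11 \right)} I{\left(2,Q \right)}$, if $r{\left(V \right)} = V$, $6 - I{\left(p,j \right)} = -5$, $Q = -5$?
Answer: $-121$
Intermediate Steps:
$I{\left(p,j \right)} = 11$ ($I{\left(p,j \right)} = 6 - -5 = 6 + 5 = 11$)
$r{\left(-11 \right)} I{\left(2,Q \right)} = \left(-11\right) 11 = -121$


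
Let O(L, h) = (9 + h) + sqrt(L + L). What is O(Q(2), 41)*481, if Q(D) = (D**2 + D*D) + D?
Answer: 24050 + 962*sqrt(5) ≈ 26201.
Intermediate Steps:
Q(D) = D + 2*D**2 (Q(D) = (D**2 + D**2) + D = 2*D**2 + D = D + 2*D**2)
O(L, h) = 9 + h + sqrt(2)*sqrt(L) (O(L, h) = (9 + h) + sqrt(2*L) = (9 + h) + sqrt(2)*sqrt(L) = 9 + h + sqrt(2)*sqrt(L))
O(Q(2), 41)*481 = (9 + 41 + sqrt(2)*sqrt(2*(1 + 2*2)))*481 = (9 + 41 + sqrt(2)*sqrt(2*(1 + 4)))*481 = (9 + 41 + sqrt(2)*sqrt(2*5))*481 = (9 + 41 + sqrt(2)*sqrt(10))*481 = (9 + 41 + 2*sqrt(5))*481 = (50 + 2*sqrt(5))*481 = 24050 + 962*sqrt(5)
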